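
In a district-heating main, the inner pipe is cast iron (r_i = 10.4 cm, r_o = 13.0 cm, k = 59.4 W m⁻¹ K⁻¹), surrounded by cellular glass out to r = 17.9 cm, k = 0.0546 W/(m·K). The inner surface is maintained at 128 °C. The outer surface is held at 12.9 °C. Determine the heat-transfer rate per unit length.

Q' = 123 W/m

Resistance network (inner→outer):
  R'_cast iron = ln(0.130/0.104)/(2πk) = 0.2231/(2π·59.4) = 5.979×10^-4 m·K/W
  R'_cellular glass = ln(0.179/0.130)/(2πk) = 0.3199/(2π·0.0546) = 0.9323 m·K/W
ΣR = 5.979×10^-4 + 0.9323 = 0.9329 m·K/W
Q' = ΔT/ΣR = (128 °C − 12.9 °C)/0.9329 = 123 W/m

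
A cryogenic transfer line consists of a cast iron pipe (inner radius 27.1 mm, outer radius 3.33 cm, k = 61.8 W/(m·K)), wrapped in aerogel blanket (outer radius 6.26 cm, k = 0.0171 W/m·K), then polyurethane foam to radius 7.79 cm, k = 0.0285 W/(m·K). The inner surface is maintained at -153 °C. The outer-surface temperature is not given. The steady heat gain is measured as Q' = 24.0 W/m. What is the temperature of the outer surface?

Sum the resistances:
  R'_cast iron = ln(0.0333/0.0271)/(2πk) = 0.2060/(2π·61.8) = 5.306×10^-4 m·K/W
  R'_aerogel blanket = ln(0.0626/0.0333)/(2πk) = 0.6312/(2π·0.0171) = 5.875 m·K/W
  R'_polyurethane foam = ln(0.0779/0.0626)/(2πk) = 0.2187/(2π·0.0285) = 1.221 m·K/W
ΣR = 7.096 m·K/W
ΔT = Q'·ΣR = 24.0 × 7.096 = 170.3 K
Heat flows inward, so T_out = T_in + ΔT = -153 + 170.3 = 17.3 °C

T_out = 17.3 °C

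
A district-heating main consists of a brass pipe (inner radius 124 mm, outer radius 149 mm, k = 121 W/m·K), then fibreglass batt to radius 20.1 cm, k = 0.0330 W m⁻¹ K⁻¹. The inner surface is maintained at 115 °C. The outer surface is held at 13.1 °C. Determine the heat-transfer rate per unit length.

Series thermal resistances, inner to outer:
  R'_brass = ln(0.149/0.124)/(2πk) = 0.1837/(2π·121) = 2.416×10^-4 m·K/W
  R'_fibreglass batt = ln(0.201/0.149)/(2πk) = 0.2994/(2π·0.0330) = 1.444 m·K/W
ΣR = 2.416×10^-4 + 1.444 = 1.444 m·K/W
Q' = ΔT/ΣR = (115 °C − 13.1 °C)/1.444 = 70.6 W/m

Q' = 70.6 W/m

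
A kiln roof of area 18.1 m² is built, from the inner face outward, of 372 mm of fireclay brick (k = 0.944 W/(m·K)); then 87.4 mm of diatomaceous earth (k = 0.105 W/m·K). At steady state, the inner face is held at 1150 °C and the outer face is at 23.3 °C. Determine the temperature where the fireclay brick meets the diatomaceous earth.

Resistance network (inner→outer):
  R_fireclay brick = L/(kA) = 0.372/(0.944·18.1) = 0.02177 K/W
  R_diatomaceous earth = L/(kA) = 0.0874/(0.105·18.1) = 0.04599 K/W
ΣR = 0.02177 + 0.04599 = 0.06776 K/W
Q = ΔT/ΣR = (1150 °C − 23.3 °C)/0.06776 = 16630 W
From the inner boundary to the fireclay brick/diatomaceous earth interface, ΣR_partial = 0.02177 K/W.
T_interface = T_in − Q·ΣR_partial = 1150 °C − (16630)(0.02177) = 788 °C

T = 788 °C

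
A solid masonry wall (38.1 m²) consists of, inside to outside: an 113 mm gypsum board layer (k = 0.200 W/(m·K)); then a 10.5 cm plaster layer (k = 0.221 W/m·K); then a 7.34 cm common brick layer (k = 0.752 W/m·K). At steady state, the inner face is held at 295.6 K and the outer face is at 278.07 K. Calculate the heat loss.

Treat each layer as a resistance in series:
  R_gypsum board = L/(kA) = 0.113/(0.200·38.1) = 0.01483 K/W
  R_plaster = L/(kA) = 0.105/(0.221·38.1) = 0.01247 K/W
  R_common brick = L/(kA) = 0.0734/(0.752·38.1) = 0.002562 K/W
ΣR = 0.01483 + 0.01247 + 0.002562 = 0.02986 K/W
Q = ΔT/ΣR = (295.6 K − 278.07 K)/0.02986 = 587 W

Q = 587 W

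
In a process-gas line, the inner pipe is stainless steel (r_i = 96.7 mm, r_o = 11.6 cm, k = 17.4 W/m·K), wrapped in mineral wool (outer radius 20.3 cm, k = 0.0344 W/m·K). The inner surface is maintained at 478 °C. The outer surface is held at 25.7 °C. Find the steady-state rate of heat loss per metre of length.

Q' = 175 W/m

Series thermal resistances, inner to outer:
  R'_stainless steel = ln(0.116/0.0967)/(2πk) = 0.1820/(2π·17.4) = 0.001665 m·K/W
  R'_mineral wool = ln(0.203/0.116)/(2πk) = 0.5596/(2π·0.0344) = 2.589 m·K/W
ΣR = 0.001665 + 2.589 = 2.591 m·K/W
Q' = ΔT/ΣR = (478 °C − 25.7 °C)/2.591 = 175 W/m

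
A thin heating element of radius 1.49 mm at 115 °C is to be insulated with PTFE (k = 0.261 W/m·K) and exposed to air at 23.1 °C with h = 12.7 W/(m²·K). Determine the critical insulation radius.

r_cr = 2.06 cm

For a cylinder, r_cr = k_ins/h = 0.261/12.7 = 0.0206 m = 2.06 cm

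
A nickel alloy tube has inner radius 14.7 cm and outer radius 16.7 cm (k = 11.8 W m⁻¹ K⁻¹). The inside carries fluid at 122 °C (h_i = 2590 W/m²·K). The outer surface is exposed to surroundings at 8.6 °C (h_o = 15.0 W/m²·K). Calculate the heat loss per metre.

Q' = 1730 W/m

Series thermal resistances, inner to outer:
  R'_conv,in = 1/(2πr h) = 1/(2π·0.147·2590) = 4.180×10^-4 m·K/W
  R'_nickel alloy = ln(0.167/0.147)/(2πk) = 0.1276/(2π·11.8) = 0.001721 m·K/W
  R'_conv,out = 1/(2πr h) = 1/(2π·0.167·15.0) = 0.06353 m·K/W
ΣR = 4.180×10^-4 + 0.001721 + 0.06353 = 0.06567 m·K/W
Q' = ΔT/ΣR = (122 °C − 8.6 °C)/0.06567 = 1730 W/m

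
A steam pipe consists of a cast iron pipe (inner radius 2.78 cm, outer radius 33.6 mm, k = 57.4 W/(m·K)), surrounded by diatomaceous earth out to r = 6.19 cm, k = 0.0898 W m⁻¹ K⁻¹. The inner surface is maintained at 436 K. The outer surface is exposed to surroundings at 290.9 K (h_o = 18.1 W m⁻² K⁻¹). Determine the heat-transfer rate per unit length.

Series thermal resistances, inner to outer:
  R'_cast iron = ln(0.0336/0.0278)/(2πk) = 0.1895/(2π·57.4) = 5.254×10^-4 m·K/W
  R'_diatomaceous earth = ln(0.0619/0.0336)/(2πk) = 0.6110/(2π·0.0898) = 1.083 m·K/W
  R'_conv,out = 1/(2πr h) = 1/(2π·0.0619·18.1) = 0.1421 m·K/W
ΣR = 5.254×10^-4 + 1.083 + 0.1421 = 1.226 m·K/W
Q' = ΔT/ΣR = (436 K − 290.9 K)/1.226 = 118 W/m

Q' = 118 W/m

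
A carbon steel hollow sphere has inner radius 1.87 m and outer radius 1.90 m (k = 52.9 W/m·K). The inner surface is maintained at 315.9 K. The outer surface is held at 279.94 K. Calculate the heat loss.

Q = 4πk·ΔT/(1/r₁ − 1/r₂) = 4π × 52.9 × 35.96 / (1/1.87 − 1/1.90) = 2.83×10^6 W

Q = 2.83×10^6 W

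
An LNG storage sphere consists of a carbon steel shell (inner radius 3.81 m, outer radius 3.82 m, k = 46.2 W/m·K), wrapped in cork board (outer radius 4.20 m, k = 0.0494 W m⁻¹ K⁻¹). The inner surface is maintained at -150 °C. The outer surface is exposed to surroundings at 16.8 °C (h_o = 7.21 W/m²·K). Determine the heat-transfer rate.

Q = 4.30 kW

Treat each layer as a resistance in series:
  R_carbon steel = (1/3.81 − 1/3.82)/(4πk) = 6.871×10^-4/(4π·46.2) = 1.183×10^-6 K/W
  R_cork board = (1/3.82 − 1/4.20)/(4πk) = 0.02368/(4π·0.0494) = 0.03815 K/W
  R_conv,out = 1/(4πr²h) = 1/(4π·4.20²·7.21) = 6.257×10^-4 K/W
ΣR = 1.183×10^-6 + 0.03815 + 6.257×10^-4 = 0.03878 K/W
Q = ΔT/ΣR = (-150 °C − 16.8 °C)/0.03878 = -4300 W
(Negative Q ⇒ heat flows inward; heat gain = 4300 W.)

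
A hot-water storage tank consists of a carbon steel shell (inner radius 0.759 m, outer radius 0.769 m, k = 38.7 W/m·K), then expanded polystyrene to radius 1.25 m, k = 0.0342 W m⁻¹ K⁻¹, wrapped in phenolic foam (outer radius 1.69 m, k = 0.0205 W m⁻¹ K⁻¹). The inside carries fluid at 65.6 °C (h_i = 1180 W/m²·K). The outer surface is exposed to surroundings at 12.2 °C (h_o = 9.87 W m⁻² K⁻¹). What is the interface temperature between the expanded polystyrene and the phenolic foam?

Series thermal resistances, inner to outer:
  R_conv,in = 1/(4πr²h) = 1/(4π·0.759²·1180) = 1.171×10^-4 K/W
  R_carbon steel = (1/0.759 − 1/0.769)/(4πk) = 0.01713/(4π·38.7) = 3.523×10^-5 K/W
  R_expanded polystyrene = (1/0.769 − 1/1.25)/(4πk) = 0.5004/(4π·0.0342) = 1.164 K/W
  R_phenolic foam = (1/1.25 − 1/1.69)/(4πk) = 0.2083/(4π·0.0205) = 0.8085 K/W
  R_conv,out = 1/(4πr²h) = 1/(4π·1.69²·9.87) = 0.002823 K/W
ΣR = 1.171×10^-4 + 3.523×10^-5 + 1.164 + 0.8085 + 0.002823 = 1.975 K/W
Q = ΔT/ΣR = (65.6 °C − 12.2 °C)/1.975 = 27.04 W
From the inner boundary to the expanded polystyrene/phenolic foam interface, ΣR_partial = 1.164 K/W.
T_interface = T_in − Q·ΣR_partial = 65.6 °C − (27.04)(1.164) = 34.1 °C

T = 34.1 °C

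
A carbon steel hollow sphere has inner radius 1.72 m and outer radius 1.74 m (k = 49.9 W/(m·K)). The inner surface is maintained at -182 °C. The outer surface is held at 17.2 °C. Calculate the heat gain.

Q = 4πk·ΔT/(1/r₁ − 1/r₂) = 4π × 49.9 × 199.2 / (1/1.72 − 1/1.74) = 1.87×10^7 W

Q = 18700 kW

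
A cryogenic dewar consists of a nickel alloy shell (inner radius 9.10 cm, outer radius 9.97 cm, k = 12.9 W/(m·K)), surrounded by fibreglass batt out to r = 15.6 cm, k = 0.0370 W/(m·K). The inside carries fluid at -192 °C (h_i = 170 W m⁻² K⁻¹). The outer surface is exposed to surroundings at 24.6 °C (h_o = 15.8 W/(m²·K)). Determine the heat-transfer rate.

Q = 26.9 W

Treat each layer as a resistance in series:
  R_conv,in = 1/(4πr²h) = 1/(4π·0.0910²·170) = 0.05653 K/W
  R_nickel alloy = (1/0.0910 − 1/0.0997)/(4πk) = 0.9589/(4π·12.9) = 0.005915 K/W
  R_fibreglass batt = (1/0.0997 − 1/0.156)/(4πk) = 3.620/(4π·0.0370) = 7.785 K/W
  R_conv,out = 1/(4πr²h) = 1/(4π·0.156²·15.8) = 0.2070 K/W
ΣR = 0.05653 + 0.005915 + 7.785 + 0.2070 = 8.054 K/W
Q = ΔT/ΣR = (-192 °C − 24.6 °C)/8.054 = -26.9 W
(Negative Q ⇒ heat flows inward; heat gain = 26.9 W.)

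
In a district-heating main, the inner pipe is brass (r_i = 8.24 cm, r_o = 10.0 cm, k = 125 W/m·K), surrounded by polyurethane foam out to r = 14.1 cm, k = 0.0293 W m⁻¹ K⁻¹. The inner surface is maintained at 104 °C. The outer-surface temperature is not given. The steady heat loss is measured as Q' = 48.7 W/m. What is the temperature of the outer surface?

T_out = 13.1 °C

Series resistances:
  R'_brass = ln(0.100/0.0824)/(2πk) = 0.1936/(2π·125) = 2.465×10^-4 m·K/W
  R'_polyurethane foam = ln(0.141/0.100)/(2πk) = 0.3436/(2π·0.0293) = 1.866 m·K/W
ΣR = 1.867 m·K/W
ΔT = Q'·ΣR = 48.7 × 1.867 = 90.92 K
Heat flows outward, so T_out = T_in − ΔT = 104 − 90.92 = 13.1 °C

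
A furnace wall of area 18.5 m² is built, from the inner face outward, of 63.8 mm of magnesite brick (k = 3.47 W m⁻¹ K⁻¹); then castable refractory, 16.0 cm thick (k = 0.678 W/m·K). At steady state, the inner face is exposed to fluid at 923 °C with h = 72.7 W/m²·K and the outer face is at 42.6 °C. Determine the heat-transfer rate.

Treat each layer as a resistance in series:
  R_conv,in = 1/(hA) = 1/(72.7·18.5) = 7.435×10^-4 K/W
  R_magnesite brick = L/(kA) = 0.0638/(3.47·18.5) = 9.938×10^-4 K/W
  R_castable refractory = L/(kA) = 0.160/(0.678·18.5) = 0.01276 K/W
ΣR = 7.435×10^-4 + 9.938×10^-4 + 0.01276 = 0.01450 K/W
Q = ΔT/ΣR = (923 °C − 42.6 °C)/0.01450 = 60700 W

Q = 60.7 kW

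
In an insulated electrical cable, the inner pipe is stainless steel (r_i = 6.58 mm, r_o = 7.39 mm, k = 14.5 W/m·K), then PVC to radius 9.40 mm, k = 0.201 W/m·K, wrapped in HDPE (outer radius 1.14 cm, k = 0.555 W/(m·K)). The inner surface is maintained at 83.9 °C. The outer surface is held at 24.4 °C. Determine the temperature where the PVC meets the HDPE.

T = 37.7 °C

Treat each layer as a resistance in series:
  R'_stainless steel = ln(0.00739/0.00658)/(2πk) = 0.1161/(2π·14.5) = 0.001274 m·K/W
  R'_PVC = ln(0.00940/0.00739)/(2πk) = 0.2406/(2π·0.201) = 0.1905 m·K/W
  R'_HDPE = ln(0.0114/0.00940)/(2πk) = 0.1929/(2π·0.555) = 0.05532 m·K/W
ΣR = 0.001274 + 0.1905 + 0.05532 = 0.2471 m·K/W
Q' = ΔT/ΣR = (83.9 °C − 24.4 °C)/0.2471 = 240.8 W/m
From the inner boundary to the PVC/HDPE interface, ΣR_partial = 0.1918 m·K/W.
T_interface = T_in − Q'·ΣR_partial = 83.9 °C − (240.8)(0.1918) = 37.7 °C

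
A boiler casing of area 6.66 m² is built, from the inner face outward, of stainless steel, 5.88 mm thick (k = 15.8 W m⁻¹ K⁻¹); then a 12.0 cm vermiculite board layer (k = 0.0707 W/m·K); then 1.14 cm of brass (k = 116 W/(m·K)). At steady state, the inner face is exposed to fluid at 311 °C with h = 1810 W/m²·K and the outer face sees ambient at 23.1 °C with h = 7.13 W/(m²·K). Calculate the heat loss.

Resistance network (inner→outer):
  R_conv,in = 1/(hA) = 1/(1810·6.66) = 8.296×10^-5 K/W
  R_stainless steel = L/(kA) = 0.00588/(15.8·6.66) = 5.588×10^-5 K/W
  R_vermiculite board = L/(kA) = 0.120/(0.0707·6.66) = 0.2549 K/W
  R_brass = L/(kA) = 0.0114/(116·6.66) = 1.476×10^-5 K/W
  R_conv,out = 1/(hA) = 1/(7.13·6.66) = 0.02106 K/W
ΣR = 8.296×10^-5 + 5.588×10^-5 + 0.2549 + 1.476×10^-5 + 0.02106 = 0.2761 K/W
Q = ΔT/ΣR = (311 °C − 23.1 °C)/0.2761 = 1040 W

Q = 1040 W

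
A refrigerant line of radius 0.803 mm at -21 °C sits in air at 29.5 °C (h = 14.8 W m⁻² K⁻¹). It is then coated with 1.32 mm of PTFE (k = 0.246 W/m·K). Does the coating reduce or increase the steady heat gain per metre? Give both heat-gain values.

increases: 3.77 → 8.87 W/m

Critical radius for a cylinder: r_cr = k/h = 0.0166 m = 1.66 cm.
Outer radius after coating: r₂ = 8.03×10^-4 + 0.00132 = 0.002123 m.
Since r₁ < r_cr and r₂ ≤ r_cr, the coating moves toward the maximum at r_cr — heat gain rises.
Bare: R = 1/(2πr₁h) = 13.39 m·K/W; Q = 50.5/13.39 = 3.77 W/m.
Coated: R = R_cond + R_conv = 5.694 m·K/W; Q = 50.5/5.694 = 8.87 W/m.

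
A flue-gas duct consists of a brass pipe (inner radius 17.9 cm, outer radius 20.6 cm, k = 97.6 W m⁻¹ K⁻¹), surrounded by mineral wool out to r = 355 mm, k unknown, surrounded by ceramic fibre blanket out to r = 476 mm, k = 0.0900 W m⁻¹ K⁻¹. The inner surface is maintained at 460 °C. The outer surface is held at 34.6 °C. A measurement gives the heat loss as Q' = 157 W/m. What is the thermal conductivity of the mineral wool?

k = 0.0395 W/m·K

ΣR = ΔT/Q' = |460 − 34.6|/157 = 2.710 m·K/W
Known resistances:
  R'_brass = ln(0.206/0.179)/(2πk) = 0.1405/(2π·97.6) = 2.291×10^-4 m·K/W
  R'_ceramic fibre blanket = ln(0.476/0.355)/(2πk) = 0.2933/(2π·0.0900) = 0.5187 m·K/W
R_mineral wool = ΣR − ΣR_known = 2.710 − 0.5189 = 2.191 m·K/W
ln(r₂/r₁)/(2πk) = 2.191 ⇒ k = 0.5442/(2π·2.191) = 0.0395 W/m·K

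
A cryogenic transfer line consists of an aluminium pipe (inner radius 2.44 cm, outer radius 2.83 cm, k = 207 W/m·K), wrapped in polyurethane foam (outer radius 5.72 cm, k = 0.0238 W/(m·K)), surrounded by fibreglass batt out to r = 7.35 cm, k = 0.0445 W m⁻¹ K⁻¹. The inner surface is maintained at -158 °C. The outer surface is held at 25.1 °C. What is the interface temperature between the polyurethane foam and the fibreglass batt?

T = -4.2 °C

Series thermal resistances, inner to outer:
  R'_aluminium = ln(0.0283/0.0244)/(2πk) = 0.1483/(2π·207) = 1.140×10^-4 m·K/W
  R'_polyurethane foam = ln(0.0572/0.0283)/(2πk) = 0.7037/(2π·0.0238) = 4.706 m·K/W
  R'_fibreglass batt = ln(0.0735/0.0572)/(2πk) = 0.2507/(2π·0.0445) = 0.8967 m·K/W
ΣR = 1.140×10^-4 + 4.706 + 0.8967 = 5.603 m·K/W
Q' = ΔT/ΣR = (-158 °C − 25.1 °C)/5.603 = -32.68 W/m
From the inner boundary to the polyurethane foam/fibreglass batt interface, ΣR_partial = 4.706 m·K/W.
T_interface = T_in − Q'·ΣR_partial = -158 °C − (-32.68)(4.706) = -4.2 °C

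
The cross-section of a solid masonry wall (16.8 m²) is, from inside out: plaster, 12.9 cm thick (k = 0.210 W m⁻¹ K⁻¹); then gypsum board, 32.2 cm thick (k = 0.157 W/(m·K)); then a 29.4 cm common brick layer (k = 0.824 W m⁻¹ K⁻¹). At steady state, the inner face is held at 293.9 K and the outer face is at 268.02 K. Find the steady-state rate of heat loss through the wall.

Resistance network (inner→outer):
  R_plaster = L/(kA) = 0.129/(0.210·16.8) = 0.03656 K/W
  R_gypsum board = L/(kA) = 0.322/(0.157·16.8) = 0.1221 K/W
  R_common brick = L/(kA) = 0.294/(0.824·16.8) = 0.02124 K/W
ΣR = 0.03656 + 0.1221 + 0.02124 = 0.1799 K/W
Q = ΔT/ΣR = (293.9 K − 268.02 K)/0.1799 = 144 W

Q = 144 W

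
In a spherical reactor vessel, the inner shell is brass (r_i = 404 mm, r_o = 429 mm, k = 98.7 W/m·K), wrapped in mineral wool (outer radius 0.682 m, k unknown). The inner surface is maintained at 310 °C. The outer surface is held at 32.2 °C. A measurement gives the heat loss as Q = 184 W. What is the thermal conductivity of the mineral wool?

k = 0.0456 W/m·K

ΣR = ΔT/Q = |310 − 32.2|/184 = 1.510 K/W
Known resistances:
  R_brass = (1/0.404 − 1/0.429)/(4πk) = 0.1442/(4π·98.7) = 1.163×10^-4 K/W
R_mineral wool = ΣR − ΣR_known = 1.510 − 1.163×10^-4 = 1.510 K/W
(1/r₁−1/r₂)/(4πk) = 1.510 ⇒ k = 0.8647/(4π·1.510) = 0.0456 W/m·K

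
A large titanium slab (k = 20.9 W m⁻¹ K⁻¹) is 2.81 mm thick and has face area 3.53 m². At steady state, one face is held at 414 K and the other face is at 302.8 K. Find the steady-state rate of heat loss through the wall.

Q = kA·ΔT/L = 20.9 × 3.53 × |414 K − 302.8 K| / 0.00281 = 2.92×10^6 W

Q = 2920 kW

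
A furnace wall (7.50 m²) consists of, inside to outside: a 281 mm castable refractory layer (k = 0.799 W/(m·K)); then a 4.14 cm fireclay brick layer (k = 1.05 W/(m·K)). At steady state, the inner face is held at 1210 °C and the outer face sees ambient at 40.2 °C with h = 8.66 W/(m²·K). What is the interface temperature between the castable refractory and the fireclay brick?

Series thermal resistances, inner to outer:
  R_castable refractory = L/(kA) = 0.281/(0.799·7.50) = 0.04689 K/W
  R_fireclay brick = L/(kA) = 0.0414/(1.05·7.50) = 0.005257 K/W
  R_conv,out = 1/(hA) = 1/(8.66·7.50) = 0.01540 K/W
ΣR = 0.04689 + 0.005257 + 0.01540 = 0.06755 K/W
Q = ΔT/ΣR = (1210 °C − 40.2 °C)/0.06755 = 17320 W
From the inner boundary to the castable refractory/fireclay brick interface, ΣR_partial = 0.04689 K/W.
T_interface = T_in − Q·ΣR_partial = 1210 °C − (17320)(0.04689) = 398 °C

T = 398 °C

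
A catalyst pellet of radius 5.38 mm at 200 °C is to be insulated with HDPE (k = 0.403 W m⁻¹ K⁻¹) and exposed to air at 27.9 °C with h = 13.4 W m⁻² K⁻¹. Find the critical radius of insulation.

For a sphere, r_cr = 2k_ins/h = 2·0.403/13.4 = 0.0601 m = 6.01 cm

r_cr = 6.01 cm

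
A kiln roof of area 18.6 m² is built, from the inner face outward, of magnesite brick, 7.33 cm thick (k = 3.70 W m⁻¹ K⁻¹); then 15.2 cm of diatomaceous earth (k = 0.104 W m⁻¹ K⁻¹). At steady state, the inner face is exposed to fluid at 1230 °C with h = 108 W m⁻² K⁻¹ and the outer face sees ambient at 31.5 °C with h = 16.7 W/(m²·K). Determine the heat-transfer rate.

Q = 14.4 kW

Resistance network (inner→outer):
  R_conv,in = 1/(hA) = 1/(108·18.6) = 4.978×10^-4 K/W
  R_magnesite brick = L/(kA) = 0.0733/(3.70·18.6) = 0.001065 K/W
  R_diatomaceous earth = L/(kA) = 0.152/(0.104·18.6) = 0.07858 K/W
  R_conv,out = 1/(hA) = 1/(16.7·18.6) = 0.003219 K/W
ΣR = 4.978×10^-4 + 0.001065 + 0.07858 + 0.003219 = 0.08336 K/W
Q = ΔT/ΣR = (1230 °C − 31.5 °C)/0.08336 = 14400 W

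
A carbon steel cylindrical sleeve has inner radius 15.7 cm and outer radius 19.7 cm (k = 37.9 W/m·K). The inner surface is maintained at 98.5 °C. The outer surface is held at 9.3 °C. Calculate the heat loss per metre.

Q' = 2πk·ΔT/ln(r₂/r₁) = 2π × 37.9 × 89.2 / ln(0.197/0.157) = 93600 W/m

Q' = 93600 W/m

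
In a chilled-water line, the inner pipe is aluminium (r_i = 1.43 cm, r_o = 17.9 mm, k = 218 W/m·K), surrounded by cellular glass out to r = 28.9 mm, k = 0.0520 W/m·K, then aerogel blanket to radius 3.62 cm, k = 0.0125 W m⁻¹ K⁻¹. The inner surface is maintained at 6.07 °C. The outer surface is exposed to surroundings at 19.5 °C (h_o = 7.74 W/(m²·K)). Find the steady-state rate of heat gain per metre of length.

Series thermal resistances, inner to outer:
  R'_aluminium = ln(0.0179/0.0143)/(2πk) = 0.2245/(2π·218) = 1.639×10^-4 m·K/W
  R'_cellular glass = ln(0.0289/0.0179)/(2πk) = 0.4790/(2π·0.0520) = 1.466 m·K/W
  R'_aerogel blanket = ln(0.0362/0.0289)/(2πk) = 0.2252/(2π·0.0125) = 2.868 m·K/W
  R'_conv,out = 1/(2πr h) = 1/(2π·0.0362·7.74) = 0.5680 m·K/W
ΣR = 1.639×10^-4 + 1.466 + 2.868 + 0.5680 = 4.902 m·K/W
Q' = ΔT/ΣR = (6.07 °C − 19.5 °C)/4.902 = -2.74 W/m
(Negative Q' ⇒ heat flows inward; heat gain = 2.74 W/m.)

Q' = 2.74 W/m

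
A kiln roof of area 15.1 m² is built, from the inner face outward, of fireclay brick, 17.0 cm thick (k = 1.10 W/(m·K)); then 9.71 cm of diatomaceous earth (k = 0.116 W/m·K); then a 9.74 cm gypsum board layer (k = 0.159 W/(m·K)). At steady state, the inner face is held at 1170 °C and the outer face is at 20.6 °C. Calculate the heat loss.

Q = 10.8 kW

Series thermal resistances, inner to outer:
  R_fireclay brick = L/(kA) = 0.170/(1.10·15.1) = 0.01023 K/W
  R_diatomaceous earth = L/(kA) = 0.0971/(0.116·15.1) = 0.05544 K/W
  R_gypsum board = L/(kA) = 0.0974/(0.159·15.1) = 0.04057 K/W
ΣR = 0.01023 + 0.05544 + 0.04057 = 0.1062 K/W
Q = ΔT/ΣR = (1170 °C − 20.6 °C)/0.1062 = 10800 W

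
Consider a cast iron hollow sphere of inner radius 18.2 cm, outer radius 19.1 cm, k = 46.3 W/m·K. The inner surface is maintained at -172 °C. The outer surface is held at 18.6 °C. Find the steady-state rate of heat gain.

Q = 4πk·ΔT/(1/r₁ − 1/r₂) = 4π × 46.3 × 190.6 / (1/0.182 − 1/0.191) = 4.28×10^5 W

Q = 428 kW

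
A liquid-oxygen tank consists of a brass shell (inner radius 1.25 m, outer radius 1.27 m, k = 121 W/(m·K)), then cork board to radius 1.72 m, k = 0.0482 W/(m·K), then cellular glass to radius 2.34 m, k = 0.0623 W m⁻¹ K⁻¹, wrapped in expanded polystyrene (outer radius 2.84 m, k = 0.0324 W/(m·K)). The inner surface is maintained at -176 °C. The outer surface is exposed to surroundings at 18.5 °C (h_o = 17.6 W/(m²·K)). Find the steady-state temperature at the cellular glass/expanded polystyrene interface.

Resistance network (inner→outer):
  R_brass = (1/1.25 − 1/1.27)/(4πk) = 0.01260/(4π·121) = 8.286×10^-6 K/W
  R_cork board = (1/1.27 − 1/1.72)/(4πk) = 0.2060/(4π·0.0482) = 0.3401 K/W
  R_cellular glass = (1/1.72 − 1/2.34)/(4πk) = 0.1540/(4π·0.0623) = 0.1968 K/W
  R_expanded polystyrene = (1/2.34 − 1/2.84)/(4πk) = 0.07524/(4π·0.0324) = 0.1848 K/W
  R_conv,out = 1/(4πr²h) = 1/(4π·2.84²·17.6) = 5.606×10^-4 K/W
ΣR = 8.286×10^-6 + 0.3401 + 0.1968 + 0.1848 + 5.606×10^-4 = 0.7223 K/W
Q = ΔT/ΣR = (-176 °C − 18.5 °C)/0.7223 = -269.3 W
From the inner boundary to the cellular glass/expanded polystyrene interface, ΣR_partial = 0.5369 K/W.
T_interface = T_in − Q·ΣR_partial = -176 °C − (-269.3)(0.5369) = -31.4 °C

T = -31.4 °C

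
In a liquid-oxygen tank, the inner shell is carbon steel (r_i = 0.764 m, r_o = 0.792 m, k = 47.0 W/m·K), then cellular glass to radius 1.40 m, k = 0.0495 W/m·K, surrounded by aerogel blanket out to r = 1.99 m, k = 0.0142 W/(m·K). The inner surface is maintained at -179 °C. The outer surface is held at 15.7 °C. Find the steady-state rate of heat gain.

Q = 94.1 W

Resistance network (inner→outer):
  R_carbon steel = (1/0.764 − 1/0.792)/(4πk) = 0.04627/(4π·47.0) = 7.835×10^-5 K/W
  R_cellular glass = (1/0.792 − 1/1.40)/(4πk) = 0.5483/(4π·0.0495) = 0.8815 K/W
  R_aerogel blanket = (1/1.40 − 1/1.99)/(4πk) = 0.2118/(4π·0.0142) = 1.187 K/W
ΣR = 7.835×10^-5 + 0.8815 + 1.187 = 2.069 K/W
Q = ΔT/ΣR = (-179 °C − 15.7 °C)/2.069 = -94.1 W
(Negative Q ⇒ heat flows inward; heat gain = 94.1 W.)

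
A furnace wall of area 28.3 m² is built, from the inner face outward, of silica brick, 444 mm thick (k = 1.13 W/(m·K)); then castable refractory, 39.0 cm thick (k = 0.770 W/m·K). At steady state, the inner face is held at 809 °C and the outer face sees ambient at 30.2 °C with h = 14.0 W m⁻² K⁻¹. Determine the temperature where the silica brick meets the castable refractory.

T = 494 °C

Treat each layer as a resistance in series:
  R_silica brick = L/(kA) = 0.444/(1.13·28.3) = 0.01388 K/W
  R_castable refractory = L/(kA) = 0.390/(0.770·28.3) = 0.01790 K/W
  R_conv,out = 1/(hA) = 1/(14.0·28.3) = 0.002524 K/W
ΣR = 0.01388 + 0.01790 + 0.002524 = 0.03430 K/W
Q = ΔT/ΣR = (809 °C − 30.2 °C)/0.03430 = 22710 W
From the inner boundary to the silica brick/castable refractory interface, ΣR_partial = 0.01388 K/W.
T_interface = T_in − Q·ΣR_partial = 809 °C − (22710)(0.01388) = 494 °C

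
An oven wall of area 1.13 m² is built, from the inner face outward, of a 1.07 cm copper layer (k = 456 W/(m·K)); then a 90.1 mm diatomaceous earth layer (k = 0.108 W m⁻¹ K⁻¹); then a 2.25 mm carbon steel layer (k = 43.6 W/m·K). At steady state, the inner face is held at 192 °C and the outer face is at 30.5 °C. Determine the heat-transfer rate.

Q = 219 W

Resistance network (inner→outer):
  R_copper = L/(kA) = 0.0107/(456·1.13) = 2.077×10^-5 K/W
  R_diatomaceous earth = L/(kA) = 0.0901/(0.108·1.13) = 0.7383 K/W
  R_carbon steel = L/(kA) = 0.00225/(43.6·1.13) = 4.567×10^-5 K/W
ΣR = 2.077×10^-5 + 0.7383 + 4.567×10^-5 = 0.7384 K/W
Q = ΔT/ΣR = (192 °C − 30.5 °C)/0.7384 = 219 W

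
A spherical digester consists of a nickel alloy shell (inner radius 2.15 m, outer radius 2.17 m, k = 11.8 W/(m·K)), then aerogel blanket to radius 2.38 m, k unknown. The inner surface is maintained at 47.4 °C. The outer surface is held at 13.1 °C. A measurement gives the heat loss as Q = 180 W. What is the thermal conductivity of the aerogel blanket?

ΣR = ΔT/Q = |47.4 − 13.1|/180 = 0.1906 K/W
Known resistances:
  R_nickel alloy = (1/2.15 − 1/2.17)/(4πk) = 0.004287/(4π·11.8) = 2.891×10^-5 K/W
R_aerogel blanket = ΣR − ΣR_known = 0.1906 − 2.891×10^-5 = 0.1906 K/W
(1/r₁−1/r₂)/(4πk) = 0.1906 ⇒ k = 0.04066/(4π·0.1906) = 0.0170 W/m·K

k = 0.0170 W/m·K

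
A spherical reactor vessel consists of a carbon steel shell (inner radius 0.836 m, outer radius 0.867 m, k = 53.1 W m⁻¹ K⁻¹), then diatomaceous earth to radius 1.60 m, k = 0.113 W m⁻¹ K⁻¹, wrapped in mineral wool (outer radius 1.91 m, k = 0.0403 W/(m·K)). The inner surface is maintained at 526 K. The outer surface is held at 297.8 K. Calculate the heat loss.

Q = 399 W

Treat each layer as a resistance in series:
  R_carbon steel = (1/0.836 − 1/0.867)/(4πk) = 0.04277/(4π·53.1) = 6.410×10^-5 K/W
  R_diatomaceous earth = (1/0.867 − 1/1.60)/(4πk) = 0.5284/(4π·0.113) = 0.3721 K/W
  R_mineral wool = (1/1.60 − 1/1.91)/(4πk) = 0.1014/(4π·0.0403) = 0.2003 K/W
ΣR = 6.410×10^-5 + 0.3721 + 0.2003 = 0.5725 K/W
Q = ΔT/ΣR = (526 K − 297.8 K)/0.5725 = 399 W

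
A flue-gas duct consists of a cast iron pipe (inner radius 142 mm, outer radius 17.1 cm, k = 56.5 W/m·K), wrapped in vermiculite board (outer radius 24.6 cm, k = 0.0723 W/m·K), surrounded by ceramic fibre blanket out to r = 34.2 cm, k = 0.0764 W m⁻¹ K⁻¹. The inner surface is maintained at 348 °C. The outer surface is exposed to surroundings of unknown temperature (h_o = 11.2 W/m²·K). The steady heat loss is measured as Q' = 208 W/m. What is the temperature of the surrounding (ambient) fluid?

Series resistances:
  R'_cast iron = ln(0.171/0.142)/(2πk) = 0.1858/(2π·56.5) = 5.235×10^-4 m·K/W
  R'_vermiculite board = ln(0.246/0.171)/(2πk) = 0.3637/(2π·0.0723) = 0.8005 m·K/W
  R'_ceramic fibre blanket = ln(0.342/0.246)/(2πk) = 0.3295/(2π·0.0764) = 0.6864 m·K/W
  R'_conv,out = 1/(2πr h) = 1/(2π·0.342·11.2) = 0.04155 m·K/W
ΣR = 1.529 m·K/W
ΔT = Q'·ΣR = 208 × 1.529 = 318.0 K
Heat flows outward, so T_out = T_in − ΔT = 348 − 318.0 = 30.0 °C

T_out = 30.0 °C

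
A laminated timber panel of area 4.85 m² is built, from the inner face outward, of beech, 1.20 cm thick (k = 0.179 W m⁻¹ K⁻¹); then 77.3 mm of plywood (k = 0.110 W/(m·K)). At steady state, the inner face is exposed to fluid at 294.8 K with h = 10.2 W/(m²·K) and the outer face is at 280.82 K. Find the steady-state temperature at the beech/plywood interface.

Series thermal resistances, inner to outer:
  R_conv,in = 1/(hA) = 1/(10.2·4.85) = 0.02021 K/W
  R_beech = L/(kA) = 0.0120/(0.179·4.85) = 0.01382 K/W
  R_plywood = L/(kA) = 0.0773/(0.110·4.85) = 0.1449 K/W
ΣR = 0.02021 + 0.01382 + 0.1449 = 0.1789 K/W
Q = ΔT/ΣR = (294.8 K − 280.82 K)/0.1789 = 78.14 W
From the inner boundary to the beech/plywood interface, ΣR_partial = 0.03403 K/W.
T_interface = T_in − Q·ΣR_partial = 294.8 K − (78.14)(0.03403) = 292.1 K

T = 292.1 K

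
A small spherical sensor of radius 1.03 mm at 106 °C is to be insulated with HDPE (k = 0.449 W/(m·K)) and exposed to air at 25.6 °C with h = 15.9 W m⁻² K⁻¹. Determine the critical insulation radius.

r_cr = 5.65 cm

For a sphere, r_cr = 2k_ins/h = 2·0.449/15.9 = 0.0565 m = 5.65 cm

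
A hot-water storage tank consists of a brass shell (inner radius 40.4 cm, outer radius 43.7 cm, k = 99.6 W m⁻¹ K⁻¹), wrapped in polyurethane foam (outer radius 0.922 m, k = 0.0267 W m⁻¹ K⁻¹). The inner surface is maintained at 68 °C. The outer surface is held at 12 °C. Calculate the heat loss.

Resistance network (inner→outer):
  R_brass = (1/0.404 − 1/0.437)/(4πk) = 0.1869/(4π·99.6) = 1.493×10^-4 K/W
  R_polyurethane foam = (1/0.437 − 1/0.922)/(4πk) = 1.204/(4π·0.0267) = 3.588 K/W
ΣR = 1.493×10^-4 + 3.588 = 3.588 K/W
Q = ΔT/ΣR = (68 °C − 12 °C)/3.588 = 15.6 W

Q = 15.6 W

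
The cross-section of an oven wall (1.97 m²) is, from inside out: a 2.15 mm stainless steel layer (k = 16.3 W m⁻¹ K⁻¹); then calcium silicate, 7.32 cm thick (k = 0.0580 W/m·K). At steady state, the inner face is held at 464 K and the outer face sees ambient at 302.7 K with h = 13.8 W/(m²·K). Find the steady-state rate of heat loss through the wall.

Resistance network (inner→outer):
  R_stainless steel = L/(kA) = 0.00215/(16.3·1.97) = 6.696×10^-5 K/W
  R_calcium silicate = L/(kA) = 0.0732/(0.0580·1.97) = 0.6406 K/W
  R_conv,out = 1/(hA) = 1/(13.8·1.97) = 0.03678 K/W
ΣR = 6.696×10^-5 + 0.6406 + 0.03678 = 0.6774 K/W
Q = ΔT/ΣR = (464 K − 302.7 K)/0.6774 = 238 W

Q = 238 W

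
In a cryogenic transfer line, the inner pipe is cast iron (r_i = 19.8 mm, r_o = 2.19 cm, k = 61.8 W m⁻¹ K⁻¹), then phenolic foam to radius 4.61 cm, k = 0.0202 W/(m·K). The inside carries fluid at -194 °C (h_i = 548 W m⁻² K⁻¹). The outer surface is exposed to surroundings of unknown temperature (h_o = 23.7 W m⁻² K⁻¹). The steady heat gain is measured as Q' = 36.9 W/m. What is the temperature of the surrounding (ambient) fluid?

Sum the resistances:
  R'_conv,in = 1/(2πr h) = 1/(2π·0.0198·548) = 0.01467 m·K/W
  R'_cast iron = ln(0.0219/0.0198)/(2πk) = 0.1008/(2π·61.8) = 2.596×10^-4 m·K/W
  R'_phenolic foam = ln(0.0461/0.0219)/(2πk) = 0.7443/(2π·0.0202) = 5.865 m·K/W
  R'_conv,out = 1/(2πr h) = 1/(2π·0.0461·23.7) = 0.1457 m·K/W
ΣR = 6.025 m·K/W
ΔT = Q'·ΣR = 36.9 × 6.025 = 222.3 K
Heat flows inward, so T_out = T_in + ΔT = -194 + 222.3 = 28.3 °C

T_out = 28.3 °C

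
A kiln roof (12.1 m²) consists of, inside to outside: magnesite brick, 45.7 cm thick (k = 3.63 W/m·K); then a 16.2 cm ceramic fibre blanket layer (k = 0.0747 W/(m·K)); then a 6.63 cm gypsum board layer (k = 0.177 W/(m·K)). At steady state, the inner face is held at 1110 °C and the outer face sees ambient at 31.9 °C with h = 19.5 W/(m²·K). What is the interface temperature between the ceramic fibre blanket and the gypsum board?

T = 201 °C

Series thermal resistances, inner to outer:
  R_magnesite brick = L/(kA) = 0.457/(3.63·12.1) = 0.01040 K/W
  R_ceramic fibre blanket = L/(kA) = 0.162/(0.0747·12.1) = 0.1792 K/W
  R_gypsum board = L/(kA) = 0.0663/(0.177·12.1) = 0.03096 K/W
  R_conv,out = 1/(hA) = 1/(19.5·12.1) = 0.004238 K/W
ΣR = 0.01040 + 0.1792 + 0.03096 + 0.004238 = 0.2248 K/W
Q = ΔT/ΣR = (1110 °C − 31.9 °C)/0.2248 = 4796 W
From the inner boundary to the ceramic fibre blanket/gypsum board interface, ΣR_partial = 0.1896 K/W.
T_interface = T_in − Q·ΣR_partial = 1110 °C − (4796)(0.1896) = 201 °C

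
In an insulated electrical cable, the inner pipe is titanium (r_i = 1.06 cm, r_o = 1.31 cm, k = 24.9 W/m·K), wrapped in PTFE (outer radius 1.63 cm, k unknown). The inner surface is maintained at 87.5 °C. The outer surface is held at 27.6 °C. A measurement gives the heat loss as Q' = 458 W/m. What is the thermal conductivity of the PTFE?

ΣR = ΔT/Q' = |87.5 − 27.6|/458 = 0.1308 m·K/W
Known resistances:
  R'_titanium = ln(0.0131/0.0106)/(2πk) = 0.2118/(2π·24.9) = 0.001354 m·K/W
R_PTFE = ΣR − ΣR_known = 0.1308 − 0.001354 = 0.1294 m·K/W
ln(r₂/r₁)/(2πk) = 0.1294 ⇒ k = 0.2186/(2π·0.1294) = 0.269 W/m·K

k = 0.269 W/m·K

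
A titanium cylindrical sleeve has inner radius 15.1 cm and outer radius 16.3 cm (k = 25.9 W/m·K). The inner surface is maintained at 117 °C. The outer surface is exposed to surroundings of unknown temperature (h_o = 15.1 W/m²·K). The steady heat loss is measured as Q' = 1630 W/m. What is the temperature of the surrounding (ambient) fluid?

T_out = 10.8 °C

Sum the resistances:
  R'_titanium = ln(0.163/0.151)/(2πk) = 0.07647/(2π·25.9) = 4.699×10^-4 m·K/W
  R'_conv,out = 1/(2πr h) = 1/(2π·0.163·15.1) = 0.06466 m·K/W
ΣR = 0.06513 m·K/W
ΔT = Q'·ΣR = 1630 × 0.06513 = 106.2 K
Heat flows outward, so T_out = T_in − ΔT = 117 − 106.2 = 10.8 °C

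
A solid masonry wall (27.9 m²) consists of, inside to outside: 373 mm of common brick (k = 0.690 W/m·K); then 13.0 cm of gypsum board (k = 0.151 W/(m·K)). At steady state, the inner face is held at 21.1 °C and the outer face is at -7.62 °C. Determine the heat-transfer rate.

Series thermal resistances, inner to outer:
  R_common brick = L/(kA) = 0.373/(0.690·27.9) = 0.01938 K/W
  R_gypsum board = L/(kA) = 0.130/(0.151·27.9) = 0.03086 K/W
ΣR = 0.01938 + 0.03086 = 0.05024 K/W
Q = ΔT/ΣR = (21.1 °C − -7.62 °C)/0.05024 = 572 W

Q = 572 W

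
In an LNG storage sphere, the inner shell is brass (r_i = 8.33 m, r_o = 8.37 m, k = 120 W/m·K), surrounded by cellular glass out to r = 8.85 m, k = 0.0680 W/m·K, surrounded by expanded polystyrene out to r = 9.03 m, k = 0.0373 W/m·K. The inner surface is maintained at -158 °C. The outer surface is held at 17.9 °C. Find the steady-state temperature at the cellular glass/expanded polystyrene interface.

T = -50.3 °C

Treat each layer as a resistance in series:
  R_brass = (1/8.33 − 1/8.37)/(4πk) = 5.737×10^-4/(4π·120) = 3.805×10^-7 K/W
  R_cellular glass = (1/8.37 − 1/8.85)/(4πk) = 0.006480/(4π·0.0680) = 0.007583 K/W
  R_expanded polystyrene = (1/8.85 − 1/9.03)/(4πk) = 0.002252/(4π·0.0373) = 0.004805 K/W
ΣR = 3.805×10^-7 + 0.007583 + 0.004805 = 0.01239 K/W
Q = ΔT/ΣR = (-158 °C − 17.9 °C)/0.01239 = -14200 W
From the inner boundary to the cellular glass/expanded polystyrene interface, ΣR_partial = 0.007583 K/W.
T_interface = T_in − Q·ΣR_partial = -158 °C − (-14200)(0.007583) = -50.3 °C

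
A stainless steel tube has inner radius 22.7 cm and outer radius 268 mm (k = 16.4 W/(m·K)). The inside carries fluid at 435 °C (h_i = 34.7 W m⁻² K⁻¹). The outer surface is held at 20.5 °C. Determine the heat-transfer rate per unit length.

Q' = 19000 W/m

Series thermal resistances, inner to outer:
  R'_conv,in = 1/(2πr h) = 1/(2π·0.227·34.7) = 0.02021 m·K/W
  R'_stainless steel = ln(0.268/0.227)/(2πk) = 0.1660/(2π·16.4) = 0.001611 m·K/W
ΣR = 0.02021 + 0.001611 = 0.02182 m·K/W
Q' = ΔT/ΣR = (435 °C − 20.5 °C)/0.02182 = 19000 W/m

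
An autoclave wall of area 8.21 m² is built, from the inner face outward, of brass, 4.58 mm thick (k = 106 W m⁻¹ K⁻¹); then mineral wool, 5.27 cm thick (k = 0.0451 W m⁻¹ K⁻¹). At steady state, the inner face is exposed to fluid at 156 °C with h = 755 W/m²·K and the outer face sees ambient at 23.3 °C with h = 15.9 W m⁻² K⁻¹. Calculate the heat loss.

Q = 884 W

Series thermal resistances, inner to outer:
  R_conv,in = 1/(hA) = 1/(755·8.21) = 1.613×10^-4 K/W
  R_brass = L/(kA) = 0.00458/(106·8.21) = 5.263×10^-6 K/W
  R_mineral wool = L/(kA) = 0.0527/(0.0451·8.21) = 0.1423 K/W
  R_conv,out = 1/(hA) = 1/(15.9·8.21) = 0.007661 K/W
ΣR = 1.613×10^-4 + 5.263×10^-6 + 0.1423 + 0.007661 = 0.1501 K/W
Q = ΔT/ΣR = (156 °C − 23.3 °C)/0.1501 = 884 W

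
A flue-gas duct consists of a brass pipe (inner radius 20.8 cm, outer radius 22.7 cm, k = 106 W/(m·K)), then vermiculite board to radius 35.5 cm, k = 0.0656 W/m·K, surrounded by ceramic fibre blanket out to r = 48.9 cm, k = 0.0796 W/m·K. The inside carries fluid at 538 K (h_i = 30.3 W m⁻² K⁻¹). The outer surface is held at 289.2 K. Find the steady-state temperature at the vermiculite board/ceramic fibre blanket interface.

Treat each layer as a resistance in series:
  R'_conv,in = 1/(2πr h) = 1/(2π·0.208·30.3) = 0.02525 m·K/W
  R'_brass = ln(0.227/0.208)/(2πk) = 0.08741/(2π·106) = 1.312×10^-4 m·K/W
  R'_vermiculite board = ln(0.355/0.227)/(2πk) = 0.4472/(2π·0.0656) = 1.085 m·K/W
  R'_ceramic fibre blanket = ln(0.489/0.355)/(2πk) = 0.3202/(2π·0.0796) = 0.6403 m·K/W
ΣR = 0.02525 + 1.312×10^-4 + 1.085 + 0.6403 = 1.751 m·K/W
Q' = ΔT/ΣR = (538 K − 289.2 K)/1.751 = 142.1 W/m
From the inner boundary to the vermiculite board/ceramic fibre blanket interface, ΣR_partial = 1.110 m·K/W.
T_interface = T_in − Q'·ΣR_partial = 538 K − (142.1)(1.110) = 380 K

T = 380 K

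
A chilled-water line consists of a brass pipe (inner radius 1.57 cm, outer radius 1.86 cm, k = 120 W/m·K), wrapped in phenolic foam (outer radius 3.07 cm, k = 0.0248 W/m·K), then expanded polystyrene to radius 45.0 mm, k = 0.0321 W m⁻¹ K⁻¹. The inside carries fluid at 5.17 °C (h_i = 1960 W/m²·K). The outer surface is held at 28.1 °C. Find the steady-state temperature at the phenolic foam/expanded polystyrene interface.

T = 19.6 °C

Resistance network (inner→outer):
  R'_conv,in = 1/(2πr h) = 1/(2π·0.0157·1960) = 0.005172 m·K/W
  R'_brass = ln(0.0186/0.0157)/(2πk) = 0.1695/(2π·120) = 2.248×10^-4 m·K/W
  R'_phenolic foam = ln(0.0307/0.0186)/(2πk) = 0.5011/(2π·0.0248) = 3.216 m·K/W
  R'_expanded polystyrene = ln(0.0450/0.0307)/(2πk) = 0.3824/(2π·0.0321) = 1.896 m·K/W
ΣR = 0.005172 + 2.248×10^-4 + 3.216 + 1.896 = 5.117 m·K/W
Q' = ΔT/ΣR = (5.17 °C − 28.1 °C)/5.117 = -4.481 W/m
From the inner boundary to the phenolic foam/expanded polystyrene interface, ΣR_partial = 3.221 m·K/W.
T_interface = T_in − Q'·ΣR_partial = 5.17 °C − (-4.481)(3.221) = 19.6 °C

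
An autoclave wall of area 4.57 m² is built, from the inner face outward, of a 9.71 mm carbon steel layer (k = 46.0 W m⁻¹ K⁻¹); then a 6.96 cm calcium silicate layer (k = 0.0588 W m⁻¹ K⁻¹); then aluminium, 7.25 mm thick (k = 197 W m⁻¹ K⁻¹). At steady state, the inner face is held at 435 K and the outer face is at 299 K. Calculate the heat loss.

Resistance network (inner→outer):
  R_carbon steel = L/(kA) = 0.00971/(46.0·4.57) = 4.619×10^-5 K/W
  R_calcium silicate = L/(kA) = 0.0696/(0.0588·4.57) = 0.2590 K/W
  R_aluminium = L/(kA) = 0.00725/(197·4.57) = 8.053×10^-6 K/W
ΣR = 4.619×10^-5 + 0.2590 + 8.053×10^-6 = 0.2591 K/W
Q = ΔT/ΣR = (435 K − 299 K)/0.2591 = 525 W

Q = 525 W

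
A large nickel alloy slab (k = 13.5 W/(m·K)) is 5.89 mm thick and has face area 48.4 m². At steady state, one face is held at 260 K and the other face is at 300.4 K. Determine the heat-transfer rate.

Q = kA·ΔT/L = 13.5 × 48.4 × |260 K − 300.4 K| / 0.00589 = 4.48×10^6 W

Q = 4480 kW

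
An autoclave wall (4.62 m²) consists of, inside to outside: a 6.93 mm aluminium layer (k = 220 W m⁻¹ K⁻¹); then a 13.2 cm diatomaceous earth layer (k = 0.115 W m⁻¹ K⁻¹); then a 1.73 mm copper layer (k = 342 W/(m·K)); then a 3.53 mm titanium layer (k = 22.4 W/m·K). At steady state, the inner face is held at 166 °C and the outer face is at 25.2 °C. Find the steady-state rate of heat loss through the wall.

Q = 567 W

Resistance network (inner→outer):
  R_aluminium = L/(kA) = 0.00693/(220·4.62) = 6.818×10^-6 K/W
  R_diatomaceous earth = L/(kA) = 0.132/(0.115·4.62) = 0.2484 K/W
  R_copper = L/(kA) = 0.00173/(342·4.62) = 1.095×10^-6 K/W
  R_titanium = L/(kA) = 0.00353/(22.4·4.62) = 3.411×10^-5 K/W
ΣR = 6.818×10^-6 + 0.2484 + 1.095×10^-6 + 3.411×10^-5 = 0.2484 K/W
Q = ΔT/ΣR = (166 °C − 25.2 °C)/0.2484 = 567 W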